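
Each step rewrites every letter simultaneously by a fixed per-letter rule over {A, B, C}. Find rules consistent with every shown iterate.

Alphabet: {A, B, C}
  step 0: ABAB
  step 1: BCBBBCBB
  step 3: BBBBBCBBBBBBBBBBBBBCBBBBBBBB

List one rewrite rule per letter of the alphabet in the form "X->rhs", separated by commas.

A->BC, B->BB, C->A

  step 0 ⇒ step 1: ABAB ⇒ BC·BB·BC·BB
    A ↦ BC
    B ↦ BB
    C ↦ A  (constrained at step 1)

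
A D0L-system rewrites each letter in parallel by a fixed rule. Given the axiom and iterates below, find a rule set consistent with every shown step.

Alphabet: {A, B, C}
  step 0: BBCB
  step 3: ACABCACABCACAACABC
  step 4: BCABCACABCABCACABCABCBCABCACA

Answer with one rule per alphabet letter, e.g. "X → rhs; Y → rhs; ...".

  step 3 ⇒ step 4: ACABCACABCACAACABC ⇒ BC·A·BC·AC·A·BC·A·BC·AC·A·BC·A·BC·BC·A·BC·AC·A
    A ↦ BC
    B ↦ AC
    C ↦ A

A->BC, B->AC, C->A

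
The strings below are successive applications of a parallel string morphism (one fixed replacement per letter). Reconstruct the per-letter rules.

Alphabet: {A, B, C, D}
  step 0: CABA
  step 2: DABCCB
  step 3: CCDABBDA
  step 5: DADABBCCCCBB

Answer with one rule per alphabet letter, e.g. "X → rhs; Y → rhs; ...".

  step 2 ⇒ step 3: DABCCB ⇒ C·C·DA·B·B·DA
    A ↦ C
    B ↦ DA
    C ↦ B
    D ↦ C

A->C, B->DA, C->B, D->C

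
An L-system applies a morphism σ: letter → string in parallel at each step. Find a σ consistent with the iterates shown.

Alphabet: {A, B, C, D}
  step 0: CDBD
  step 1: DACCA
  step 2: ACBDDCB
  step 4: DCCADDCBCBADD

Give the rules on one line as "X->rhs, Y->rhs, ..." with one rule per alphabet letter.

A->CB, B->CC, C->D, D->A

  step 1 ⇒ step 2: DACCA ⇒ A·CB·D·D·CB
    A ↦ CB
    C ↦ D
    D ↦ A
  step 0 ⇒ step 1: CDBD ⇒ D·A·CC·A
    B ↦ CC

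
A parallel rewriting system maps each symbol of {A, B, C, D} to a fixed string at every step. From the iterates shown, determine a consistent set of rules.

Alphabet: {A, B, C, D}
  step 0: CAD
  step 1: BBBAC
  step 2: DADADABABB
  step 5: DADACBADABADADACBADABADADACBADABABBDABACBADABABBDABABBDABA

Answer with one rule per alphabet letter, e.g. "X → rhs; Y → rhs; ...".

  step 1 ⇒ step 2: BBBAC ⇒ DA·DA·DA·BA·BB
    A ↦ BA
    B ↦ DA
    C ↦ BB
  step 0 ⇒ step 1: CAD ⇒ BB·BA·C
    D ↦ C

A->BA, B->DA, C->BB, D->C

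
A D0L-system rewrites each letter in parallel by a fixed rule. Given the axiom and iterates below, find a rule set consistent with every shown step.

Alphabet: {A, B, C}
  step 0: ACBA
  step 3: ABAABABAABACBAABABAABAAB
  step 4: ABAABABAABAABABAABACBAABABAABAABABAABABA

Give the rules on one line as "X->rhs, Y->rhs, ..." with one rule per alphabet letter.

  step 3 ⇒ step 4: ABAABABAABACBAABABAABAAB ⇒ AB·A·AB·AB·A·AB·A·AB·AB·A·AB·ACB·A·AB·AB·A·AB·A·AB·AB·A·AB·AB·A
    A ↦ AB
    B ↦ A
    C ↦ ACB

A->AB, B->A, C->ACB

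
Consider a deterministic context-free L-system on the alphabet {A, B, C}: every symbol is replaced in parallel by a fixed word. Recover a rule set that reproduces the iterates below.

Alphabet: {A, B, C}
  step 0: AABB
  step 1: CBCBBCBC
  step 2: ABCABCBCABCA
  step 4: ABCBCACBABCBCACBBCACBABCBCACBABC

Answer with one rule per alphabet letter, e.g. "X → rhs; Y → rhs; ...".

A->CB, B->BC, C->A

  step 1 ⇒ step 2: CBCBBCBC ⇒ A·BC·A·BC·BC·A·BC·A
    B ↦ BC
    C ↦ A
  step 0 ⇒ step 1: AABB ⇒ CB·CB·BC·BC
    A ↦ CB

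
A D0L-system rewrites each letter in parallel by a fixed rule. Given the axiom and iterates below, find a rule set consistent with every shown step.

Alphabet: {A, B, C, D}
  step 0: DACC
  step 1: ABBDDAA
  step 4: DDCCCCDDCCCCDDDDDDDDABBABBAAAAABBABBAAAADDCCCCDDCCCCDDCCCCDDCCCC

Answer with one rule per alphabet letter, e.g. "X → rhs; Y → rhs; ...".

A->DD, B->CC, C->A, D->ABB

  step 0 ⇒ step 1: DACC ⇒ ABB·DD·A·A
    A ↦ DD
    C ↦ A
    D ↦ ABB
    B ↦ CC  (constrained at step 1)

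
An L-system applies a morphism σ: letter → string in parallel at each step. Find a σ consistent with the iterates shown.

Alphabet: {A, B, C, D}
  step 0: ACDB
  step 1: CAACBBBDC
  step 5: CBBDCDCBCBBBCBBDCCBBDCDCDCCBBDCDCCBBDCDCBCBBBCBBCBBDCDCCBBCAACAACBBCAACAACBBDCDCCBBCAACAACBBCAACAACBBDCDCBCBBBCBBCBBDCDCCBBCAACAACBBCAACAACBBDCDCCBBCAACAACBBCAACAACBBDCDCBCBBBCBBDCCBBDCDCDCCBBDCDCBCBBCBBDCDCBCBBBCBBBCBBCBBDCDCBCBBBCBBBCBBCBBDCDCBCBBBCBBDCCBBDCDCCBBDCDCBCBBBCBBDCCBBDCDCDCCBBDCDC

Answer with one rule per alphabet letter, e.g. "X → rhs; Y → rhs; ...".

A->CAA, B->DC, C->CBB, D->B

  step 0 ⇒ step 1: ACDB ⇒ CAA·CBB·B·DC
    A ↦ CAA
    B ↦ DC
    C ↦ CBB
    D ↦ B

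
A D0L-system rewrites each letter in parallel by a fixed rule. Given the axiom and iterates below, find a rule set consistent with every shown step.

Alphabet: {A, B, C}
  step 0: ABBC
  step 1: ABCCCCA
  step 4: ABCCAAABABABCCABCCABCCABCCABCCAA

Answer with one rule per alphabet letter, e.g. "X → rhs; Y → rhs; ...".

A->AB, B->CC, C->A

  step 0 ⇒ step 1: ABBC ⇒ AB·CC·CC·A
    A ↦ AB
    B ↦ CC
    C ↦ A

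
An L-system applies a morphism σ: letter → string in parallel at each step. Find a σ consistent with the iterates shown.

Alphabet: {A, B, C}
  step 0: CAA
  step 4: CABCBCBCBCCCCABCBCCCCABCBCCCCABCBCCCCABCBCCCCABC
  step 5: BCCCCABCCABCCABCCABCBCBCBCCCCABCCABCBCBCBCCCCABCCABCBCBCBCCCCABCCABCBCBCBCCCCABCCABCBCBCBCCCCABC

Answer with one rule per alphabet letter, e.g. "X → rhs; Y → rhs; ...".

A->CC, B->CA, C->BC

  step 4 ⇒ step 5: CABCBCBCBCCCCABCBCCCCABCBCCCCABCBCCCCABCBCCCCABC ⇒ BC·CC·CA·BC·CA·BC·CA·BC·CA·BC·BC·BC·BC·CC·CA·BC·CA·BC·BC·BC·BC·CC·CA·BC·CA·BC·BC·BC·BC·CC·CA·BC·CA·BC·BC·BC·BC·CC·CA·BC·CA·BC·BC·BC·BC·CC·CA·BC
    A ↦ CC
    B ↦ CA
    C ↦ BC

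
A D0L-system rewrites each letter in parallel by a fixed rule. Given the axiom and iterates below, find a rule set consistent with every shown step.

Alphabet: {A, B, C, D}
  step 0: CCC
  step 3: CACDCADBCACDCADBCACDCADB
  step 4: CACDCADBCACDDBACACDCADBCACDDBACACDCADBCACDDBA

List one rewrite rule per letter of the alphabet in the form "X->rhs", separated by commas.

  step 3 ⇒ step 4: CACDCADBCACDCADBCACDCADB ⇒ CA·CD·CA·DB·CA·CD·DB·A·CA·CD·CA·DB·CA·CD·DB·A·CA·CD·CA·DB·CA·CD·DB·A
    A ↦ CD
    B ↦ A
    C ↦ CA
    D ↦ DB

A->CD, B->A, C->CA, D->DB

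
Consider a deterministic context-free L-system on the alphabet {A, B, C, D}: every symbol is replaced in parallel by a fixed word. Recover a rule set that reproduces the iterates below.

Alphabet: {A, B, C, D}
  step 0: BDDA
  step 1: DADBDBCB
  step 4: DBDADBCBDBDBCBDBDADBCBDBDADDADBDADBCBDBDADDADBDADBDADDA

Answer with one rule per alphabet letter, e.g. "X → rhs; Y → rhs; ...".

  step 0 ⇒ step 1: BDDA ⇒ DA·DB·DB·CB
    A ↦ CB
    B ↦ DA
    D ↦ DB
    C ↦ D  (constrained at step 1)

A->CB, B->DA, C->D, D->DB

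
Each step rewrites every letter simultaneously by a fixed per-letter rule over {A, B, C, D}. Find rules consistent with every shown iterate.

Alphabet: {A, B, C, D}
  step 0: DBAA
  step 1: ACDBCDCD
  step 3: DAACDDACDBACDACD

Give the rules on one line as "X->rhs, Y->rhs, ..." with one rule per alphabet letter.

A->CD, B->CDB, C->D, D->A

  step 0 ⇒ step 1: DBAA ⇒ A·CDB·CD·CD
    A ↦ CD
    B ↦ CDB
    D ↦ A
    C ↦ D  (constrained at step 1)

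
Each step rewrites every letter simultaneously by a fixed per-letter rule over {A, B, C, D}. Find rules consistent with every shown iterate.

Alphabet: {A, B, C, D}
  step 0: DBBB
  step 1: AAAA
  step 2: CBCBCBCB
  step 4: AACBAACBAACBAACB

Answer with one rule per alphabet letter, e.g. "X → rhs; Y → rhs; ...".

A->CB, B->A, C->DB, D->A

  step 1 ⇒ step 2: AAAA ⇒ CB·CB·CB·CB
    A ↦ CB
  step 0 ⇒ step 1: DBBB ⇒ A·A·A·A
    B ↦ A
    C ↦ DB  (constrained at step 2)
  step 0 ⇒ step 1: DBBB ⇒ A·A·A·A
    D ↦ A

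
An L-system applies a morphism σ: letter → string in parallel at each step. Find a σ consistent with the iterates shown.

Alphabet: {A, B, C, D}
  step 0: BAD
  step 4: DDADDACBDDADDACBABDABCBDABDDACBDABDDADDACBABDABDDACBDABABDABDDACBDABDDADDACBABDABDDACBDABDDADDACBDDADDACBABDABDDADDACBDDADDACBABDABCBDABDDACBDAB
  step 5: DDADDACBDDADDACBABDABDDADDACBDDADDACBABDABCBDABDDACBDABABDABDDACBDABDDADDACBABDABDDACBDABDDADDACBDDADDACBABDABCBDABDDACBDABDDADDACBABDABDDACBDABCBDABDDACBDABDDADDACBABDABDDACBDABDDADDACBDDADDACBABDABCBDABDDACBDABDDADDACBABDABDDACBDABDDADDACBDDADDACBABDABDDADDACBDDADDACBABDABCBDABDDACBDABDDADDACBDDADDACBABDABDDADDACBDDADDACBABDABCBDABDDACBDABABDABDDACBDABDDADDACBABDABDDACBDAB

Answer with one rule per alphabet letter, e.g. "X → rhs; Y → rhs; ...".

  step 4 ⇒ step 5: DDADDACBDDADDACBABDABCBDABDDACBDABDDADDACBABDABDDACBDABABDABDDACBDABDDADDACBABDABDDACBDABDDADDACBDDADDACBABDABDDADDACBDDADDACBABDABCBDABDDACBDAB ⇒ DDA·DDA·CB·DDA·DDA·CB·AB·DAB·DDA·DDA·CB·DDA·DDA·CB·AB·DAB·CB·DAB·DDA·CB·DAB·AB·DAB·DDA·CB·DAB·DDA·DDA·CB·AB·DAB·DDA·CB·DAB·DDA·DDA·CB·DDA·DDA·CB·AB·DAB·CB·DAB·DDA·CB·DAB·DDA·DDA·CB·AB·DAB·DDA·CB·DAB·CB·DAB·DDA·CB·DAB·DDA·DDA·CB·AB·DAB·DDA·CB·DAB·DDA·DDA·CB·DDA·DDA·CB·AB·DAB·CB·DAB·DDA·CB·DAB·DDA·DDA·CB·AB·DAB·DDA·CB·DAB·DDA·DDA·CB·DDA·DDA·CB·AB·DAB·DDA·DDA·CB·DDA·DDA·CB·AB·DAB·CB·DAB·DDA·CB·DAB·DDA·DDA·CB·DDA·DDA·CB·AB·DAB·DDA·DDA·CB·DDA·DDA·CB·AB·DAB·CB·DAB·DDA·CB·DAB·AB·DAB·DDA·CB·DAB·DDA·DDA·CB·AB·DAB·DDA·CB·DAB
    A ↦ CB
    B ↦ DAB
    C ↦ AB
    D ↦ DDA

A->CB, B->DAB, C->AB, D->DDA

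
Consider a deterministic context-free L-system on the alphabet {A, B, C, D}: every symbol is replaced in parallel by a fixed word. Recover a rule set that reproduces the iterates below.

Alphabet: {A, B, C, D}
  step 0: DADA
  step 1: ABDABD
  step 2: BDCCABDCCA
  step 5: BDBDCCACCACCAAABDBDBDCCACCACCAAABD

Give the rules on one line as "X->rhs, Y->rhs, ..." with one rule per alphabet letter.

  step 1 ⇒ step 2: ABDABD ⇒ BD·CC·A·BD·CC·A
    A ↦ BD
    B ↦ CC
    D ↦ A
    C ↦ A  (constrained at step 2)

A->BD, B->CC, C->A, D->A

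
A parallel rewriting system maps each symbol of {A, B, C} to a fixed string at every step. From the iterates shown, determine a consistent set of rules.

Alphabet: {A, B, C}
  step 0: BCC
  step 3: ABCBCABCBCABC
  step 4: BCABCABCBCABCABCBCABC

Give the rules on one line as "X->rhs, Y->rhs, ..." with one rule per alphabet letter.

A->BC, B->A, C->BC

  step 3 ⇒ step 4: ABCBCABCBCABC ⇒ BC·A·BC·A·BC·BC·A·BC·A·BC·BC·A·BC
    A ↦ BC
    B ↦ A
    C ↦ BC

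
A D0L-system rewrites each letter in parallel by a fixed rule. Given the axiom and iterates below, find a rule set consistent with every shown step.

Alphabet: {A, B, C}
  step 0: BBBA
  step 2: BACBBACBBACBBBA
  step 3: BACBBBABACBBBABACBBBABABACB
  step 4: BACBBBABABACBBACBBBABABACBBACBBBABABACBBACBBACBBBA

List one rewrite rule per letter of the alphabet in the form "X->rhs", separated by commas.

  step 3 ⇒ step 4: BACBBBABACBBBABACBBBABABACB ⇒ BA·CB·B·BA·BA·BA·CB·BA·CB·B·BA·BA·BA·CB·BA·CB·B·BA·BA·BA·CB·BA·CB·BA·CB·B·BA
    A ↦ CB
    B ↦ BA
    C ↦ B

A->CB, B->BA, C->B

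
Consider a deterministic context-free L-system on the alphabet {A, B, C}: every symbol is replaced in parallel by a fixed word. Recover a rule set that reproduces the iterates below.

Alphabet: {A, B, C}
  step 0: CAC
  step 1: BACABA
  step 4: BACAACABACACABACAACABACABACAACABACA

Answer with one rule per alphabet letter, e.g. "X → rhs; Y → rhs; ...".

  step 0 ⇒ step 1: CAC ⇒ BA·CA·BA
    A ↦ CA
    C ↦ BA
    B ↦ A  (constrained at step 1)

A->CA, B->A, C->BA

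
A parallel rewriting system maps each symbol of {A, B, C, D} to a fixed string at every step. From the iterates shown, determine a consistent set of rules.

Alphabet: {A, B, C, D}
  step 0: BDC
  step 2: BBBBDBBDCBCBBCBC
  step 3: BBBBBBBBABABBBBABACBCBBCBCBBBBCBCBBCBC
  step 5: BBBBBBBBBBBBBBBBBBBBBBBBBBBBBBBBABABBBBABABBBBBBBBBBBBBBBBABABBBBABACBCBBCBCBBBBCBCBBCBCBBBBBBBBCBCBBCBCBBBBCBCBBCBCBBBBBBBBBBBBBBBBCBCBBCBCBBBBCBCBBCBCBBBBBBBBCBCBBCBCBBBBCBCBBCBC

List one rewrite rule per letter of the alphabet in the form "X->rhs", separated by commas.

  step 2 ⇒ step 3: BBBBDBBDCBCBBCBC ⇒ BB·BB·BB·BB·ABA·BB·BB·ABA·CBC·BB·CBC·BB·BB·CBC·BB·CBC
    B ↦ BB
    C ↦ CBC
    D ↦ ABA
    A ↦ D  (constrained at step 3)

A->D, B->BB, C->CBC, D->ABA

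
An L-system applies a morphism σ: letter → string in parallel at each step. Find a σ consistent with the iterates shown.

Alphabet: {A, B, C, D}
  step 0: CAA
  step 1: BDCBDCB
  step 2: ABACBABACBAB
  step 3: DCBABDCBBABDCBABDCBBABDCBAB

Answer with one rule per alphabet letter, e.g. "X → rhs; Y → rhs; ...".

  step 2 ⇒ step 3: ABACBABACBAB ⇒ DCB·AB·DCB·B·AB·DCB·AB·DCB·B·AB·DCB·AB
    A ↦ DCB
    B ↦ AB
    C ↦ B
  step 1 ⇒ step 2: BDCBDCB ⇒ AB·AC·B·AB·AC·B·AB
    D ↦ AC

A->DCB, B->AB, C->B, D->AC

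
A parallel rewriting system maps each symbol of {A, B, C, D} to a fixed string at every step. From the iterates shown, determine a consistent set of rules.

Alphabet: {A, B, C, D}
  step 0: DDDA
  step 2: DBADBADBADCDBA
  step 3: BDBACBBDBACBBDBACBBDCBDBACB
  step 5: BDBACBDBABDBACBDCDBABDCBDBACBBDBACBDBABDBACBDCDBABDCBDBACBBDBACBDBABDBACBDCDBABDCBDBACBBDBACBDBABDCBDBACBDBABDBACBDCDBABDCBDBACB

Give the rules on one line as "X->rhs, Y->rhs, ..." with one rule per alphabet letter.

  step 2 ⇒ step 3: DBADBADBADCDBA ⇒ B·DBA·CB·B·DBA·CB·B·DBA·CB·B·DC·B·DBA·CB
    A ↦ CB
    B ↦ DBA
    C ↦ DC
    D ↦ B

A->CB, B->DBA, C->DC, D->B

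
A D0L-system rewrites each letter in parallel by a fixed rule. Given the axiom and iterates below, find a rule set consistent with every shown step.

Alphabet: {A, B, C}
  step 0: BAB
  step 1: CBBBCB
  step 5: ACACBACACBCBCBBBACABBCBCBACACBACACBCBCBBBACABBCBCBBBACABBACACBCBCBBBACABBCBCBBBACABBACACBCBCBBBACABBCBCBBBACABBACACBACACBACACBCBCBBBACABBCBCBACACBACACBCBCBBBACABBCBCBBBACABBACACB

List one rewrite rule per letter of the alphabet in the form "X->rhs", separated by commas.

A->BB, B->CB, C->ACA

  step 0 ⇒ step 1: BAB ⇒ CB·BB·CB
    A ↦ BB
    B ↦ CB
    C ↦ ACA  (constrained at step 1)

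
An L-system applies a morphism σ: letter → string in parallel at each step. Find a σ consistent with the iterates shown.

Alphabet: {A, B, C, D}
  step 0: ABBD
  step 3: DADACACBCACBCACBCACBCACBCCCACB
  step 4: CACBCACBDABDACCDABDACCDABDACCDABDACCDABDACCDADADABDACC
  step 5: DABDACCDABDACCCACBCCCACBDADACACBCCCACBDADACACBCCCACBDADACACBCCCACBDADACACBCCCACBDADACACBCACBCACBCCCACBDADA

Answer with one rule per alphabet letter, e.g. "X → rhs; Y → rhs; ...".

  step 4 ⇒ step 5: CACBCACBDABDACCDABDACCDABDACCDABDACCDABDACCDADADABDACC ⇒ DA·B·DA·CC·DA·B·DA·CC·CAC·B·CC·CAC·B·DA·DA·CAC·B·CC·CAC·B·DA·DA·CAC·B·CC·CAC·B·DA·DA·CAC·B·CC·CAC·B·DA·DA·CAC·B·CC·CAC·B·DA·DA·CAC·B·CAC·B·CAC·B·CC·CAC·B·DA·DA
    A ↦ B
    B ↦ CC
    C ↦ DA
    D ↦ CAC

A->B, B->CC, C->DA, D->CAC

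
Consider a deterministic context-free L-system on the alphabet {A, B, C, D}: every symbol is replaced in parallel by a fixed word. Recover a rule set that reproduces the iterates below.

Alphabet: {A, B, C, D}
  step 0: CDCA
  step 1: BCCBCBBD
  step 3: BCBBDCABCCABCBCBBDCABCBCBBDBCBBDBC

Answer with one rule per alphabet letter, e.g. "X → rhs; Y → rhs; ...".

A->BBD, B->CA, C->BC, D->C

  step 0 ⇒ step 1: CDCA ⇒ BC·C·BC·BBD
    A ↦ BBD
    C ↦ BC
    D ↦ C
    B ↦ CA  (constrained at step 1)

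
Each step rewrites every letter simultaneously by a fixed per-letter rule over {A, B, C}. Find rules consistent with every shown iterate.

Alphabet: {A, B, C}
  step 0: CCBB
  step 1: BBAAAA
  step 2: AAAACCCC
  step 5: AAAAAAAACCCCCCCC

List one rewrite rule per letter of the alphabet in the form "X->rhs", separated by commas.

A->C, B->AA, C->B

  step 1 ⇒ step 2: BBAAAA ⇒ AA·AA·C·C·C·C
    A ↦ C
    B ↦ AA
  step 0 ⇒ step 1: CCBB ⇒ B·B·AA·AA
    C ↦ B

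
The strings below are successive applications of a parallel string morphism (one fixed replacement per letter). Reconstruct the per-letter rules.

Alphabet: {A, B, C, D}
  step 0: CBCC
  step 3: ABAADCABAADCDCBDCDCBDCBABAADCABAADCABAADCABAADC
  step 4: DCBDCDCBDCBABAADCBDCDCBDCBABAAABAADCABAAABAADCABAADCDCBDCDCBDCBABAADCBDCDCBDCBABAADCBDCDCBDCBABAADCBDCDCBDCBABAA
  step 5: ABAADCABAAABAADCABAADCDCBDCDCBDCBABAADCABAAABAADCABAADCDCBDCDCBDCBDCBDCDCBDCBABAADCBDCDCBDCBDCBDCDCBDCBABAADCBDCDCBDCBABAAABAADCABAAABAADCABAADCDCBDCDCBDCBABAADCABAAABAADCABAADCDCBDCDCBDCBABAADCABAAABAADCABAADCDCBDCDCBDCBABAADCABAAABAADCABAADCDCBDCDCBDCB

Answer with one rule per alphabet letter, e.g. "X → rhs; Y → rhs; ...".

  step 4 ⇒ step 5: DCBDCDCBDCBABAADCBDCDCBDCBABAAABAADCABAAABAADCABAADCDCBDCDCBDCBABAADCBDCDCBDCBABAADCBDCDCBDCBABAADCBDCDCBDCBABAA ⇒ AB·AA·DC·AB·AA·AB·AA·DC·AB·AA·DC·DCB·DC·DCB·DCB·AB·AA·DC·AB·AA·AB·AA·DC·AB·AA·DC·DCB·DC·DCB·DCB·DCB·DC·DCB·DCB·AB·AA·DCB·DC·DCB·DCB·DCB·DC·DCB·DCB·AB·AA·DCB·DC·DCB·DCB·AB·AA·AB·AA·DC·AB·AA·AB·AA·DC·AB·AA·DC·DCB·DC·DCB·DCB·AB·AA·DC·AB·AA·AB·AA·DC·AB·AA·DC·DCB·DC·DCB·DCB·AB·AA·DC·AB·AA·AB·AA·DC·AB·AA·DC·DCB·DC·DCB·DCB·AB·AA·DC·AB·AA·AB·AA·DC·AB·AA·DC·DCB·DC·DCB·DCB
    A ↦ DCB
    B ↦ DC
    C ↦ AA
    D ↦ AB

A->DCB, B->DC, C->AA, D->AB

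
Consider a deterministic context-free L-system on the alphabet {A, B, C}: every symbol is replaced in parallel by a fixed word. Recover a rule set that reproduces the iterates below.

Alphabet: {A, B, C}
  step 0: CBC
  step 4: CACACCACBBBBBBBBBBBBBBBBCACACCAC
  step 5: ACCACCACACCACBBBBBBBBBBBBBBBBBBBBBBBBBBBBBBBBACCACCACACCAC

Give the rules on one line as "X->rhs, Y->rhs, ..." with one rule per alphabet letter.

  step 4 ⇒ step 5: CACACCACBBBBBBBBBBBBBBBBCACACCAC ⇒ AC·C·AC·C·AC·AC·C·AC·BB·BB·BB·BB·BB·BB·BB·BB·BB·BB·BB·BB·BB·BB·BB·BB·AC·C·AC·C·AC·AC·C·AC
    A ↦ C
    B ↦ BB
    C ↦ AC

A->C, B->BB, C->AC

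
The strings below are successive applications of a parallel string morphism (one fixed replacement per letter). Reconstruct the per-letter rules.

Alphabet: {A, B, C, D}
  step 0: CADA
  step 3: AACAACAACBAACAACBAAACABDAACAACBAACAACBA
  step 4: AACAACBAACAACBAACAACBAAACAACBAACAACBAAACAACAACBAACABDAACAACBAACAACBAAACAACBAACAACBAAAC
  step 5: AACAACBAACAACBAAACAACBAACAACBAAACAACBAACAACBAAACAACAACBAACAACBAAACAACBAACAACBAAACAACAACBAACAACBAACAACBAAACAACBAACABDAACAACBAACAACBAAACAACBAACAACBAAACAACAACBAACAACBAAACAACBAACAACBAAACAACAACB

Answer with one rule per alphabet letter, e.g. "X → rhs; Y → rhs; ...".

  step 4 ⇒ step 5: AACAACBAACAACBAACAACBAAACAACBAACAACBAAACAACAACBAACABDAACAACBAACAACBAAACAACBAACAACBAAAC ⇒ AAC·AAC·B·AAC·AAC·B·A·AAC·AAC·B·AAC·AAC·B·A·AAC·AAC·B·AAC·AAC·B·A·AAC·AAC·AAC·B·AAC·AAC·B·A·AAC·AAC·B·AAC·AAC·B·A·AAC·AAC·AAC·B·AAC·AAC·B·AAC·AAC·B·A·AAC·AAC·B·AAC·A·BD·AAC·AAC·B·AAC·AAC·B·A·AAC·AAC·B·AAC·AAC·B·A·AAC·AAC·AAC·B·AAC·AAC·B·A·AAC·AAC·B·AAC·AAC·B·A·AAC·AAC·AAC·B
    A ↦ AAC
    B ↦ A
    C ↦ B
    D ↦ BD

A->AAC, B->A, C->B, D->BD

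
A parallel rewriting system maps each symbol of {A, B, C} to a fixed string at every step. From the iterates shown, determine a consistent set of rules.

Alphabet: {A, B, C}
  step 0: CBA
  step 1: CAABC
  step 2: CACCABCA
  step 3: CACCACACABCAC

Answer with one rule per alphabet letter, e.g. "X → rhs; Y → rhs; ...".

A->C, B->AB, C->CA

  step 2 ⇒ step 3: CACCABCA ⇒ CA·C·CA·CA·C·AB·CA·C
    A ↦ C
    B ↦ AB
    C ↦ CA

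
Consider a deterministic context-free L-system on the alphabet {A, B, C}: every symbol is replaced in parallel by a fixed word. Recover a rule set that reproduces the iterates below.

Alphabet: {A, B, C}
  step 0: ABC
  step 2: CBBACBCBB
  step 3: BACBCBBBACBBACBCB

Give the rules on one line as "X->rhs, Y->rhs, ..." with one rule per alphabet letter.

A->B, B->CB, C->BA

  step 2 ⇒ step 3: CBBACBCBB ⇒ BA·CB·CB·B·BA·CB·BA·CB·CB
    A ↦ B
    B ↦ CB
    C ↦ BA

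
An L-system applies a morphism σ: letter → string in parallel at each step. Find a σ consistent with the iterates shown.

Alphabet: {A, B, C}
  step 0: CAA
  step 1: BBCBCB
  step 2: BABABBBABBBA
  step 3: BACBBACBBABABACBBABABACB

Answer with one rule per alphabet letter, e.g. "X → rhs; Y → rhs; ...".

  step 2 ⇒ step 3: BABABBBABBBA ⇒ BA·CB·BA·CB·BA·BA·BA·CB·BA·BA·BA·CB
    A ↦ CB
    B ↦ BA
  step 0 ⇒ step 1: CAA ⇒ BB·CB·CB
    C ↦ BB

A->CB, B->BA, C->BB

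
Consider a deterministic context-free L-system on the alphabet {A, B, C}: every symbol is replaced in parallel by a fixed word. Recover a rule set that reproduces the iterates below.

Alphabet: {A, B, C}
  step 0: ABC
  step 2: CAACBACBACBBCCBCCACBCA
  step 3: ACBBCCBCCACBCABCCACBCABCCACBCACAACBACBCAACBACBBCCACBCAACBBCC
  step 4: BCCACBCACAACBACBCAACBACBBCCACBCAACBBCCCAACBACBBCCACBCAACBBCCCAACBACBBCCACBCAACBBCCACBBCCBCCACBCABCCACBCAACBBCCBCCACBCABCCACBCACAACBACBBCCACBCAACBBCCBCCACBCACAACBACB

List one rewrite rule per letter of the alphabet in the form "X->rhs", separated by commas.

  step 3 ⇒ step 4: ACBBCCBCCACBCABCCACBCABCCACBCACAACBACBCAACBACBBCCACBCAACBBCC ⇒ BCC·ACB·CA·CA·ACB·ACB·CA·ACB·ACB·BCC·ACB·CA·ACB·BCC·CA·ACB·ACB·BCC·ACB·CA·ACB·BCC·CA·ACB·ACB·BCC·ACB·CA·ACB·BCC·ACB·BCC·BCC·ACB·CA·BCC·ACB·CA·ACB·BCC·BCC·ACB·CA·BCC·ACB·CA·CA·ACB·ACB·BCC·ACB·CA·ACB·BCC·BCC·ACB·CA·CA·ACB·ACB
    A ↦ BCC
    B ↦ CA
    C ↦ ACB

A->BCC, B->CA, C->ACB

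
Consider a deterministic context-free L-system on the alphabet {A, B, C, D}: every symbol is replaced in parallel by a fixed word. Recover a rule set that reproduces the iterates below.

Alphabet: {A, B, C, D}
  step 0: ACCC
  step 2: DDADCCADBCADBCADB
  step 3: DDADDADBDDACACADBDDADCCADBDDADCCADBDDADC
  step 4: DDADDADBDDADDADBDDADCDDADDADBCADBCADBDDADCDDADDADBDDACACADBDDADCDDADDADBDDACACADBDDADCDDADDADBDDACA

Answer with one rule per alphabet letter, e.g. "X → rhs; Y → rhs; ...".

  step 3 ⇒ step 4: DDADDADBDDACACADBDDADCCADBDDADCCADBDDADC ⇒ DDA·DDA·DB·DDA·DDA·DB·DDA·DC·DDA·DDA·DB·CA·DB·CA·DB·DDA·DC·DDA·DDA·DB·DDA·CA·CA·DB·DDA·DC·DDA·DDA·DB·DDA·CA·CA·DB·DDA·DC·DDA·DDA·DB·DDA·CA
    A ↦ DB
    B ↦ DC
    C ↦ CA
    D ↦ DDA

A->DB, B->DC, C->CA, D->DDA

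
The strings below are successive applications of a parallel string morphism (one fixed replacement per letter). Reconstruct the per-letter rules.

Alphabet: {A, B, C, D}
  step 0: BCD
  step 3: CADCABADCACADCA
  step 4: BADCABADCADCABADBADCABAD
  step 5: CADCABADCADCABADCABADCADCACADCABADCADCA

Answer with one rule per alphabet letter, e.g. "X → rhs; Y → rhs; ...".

  step 4 ⇒ step 5: BADCABADCADCABADBADCABAD ⇒ CA·D·CA·BA·D·CA·D·CA·BA·D·CA·BA·D·CA·D·CA·CA·D·CA·BA·D·CA·D·CA
    A ↦ D
    B ↦ CA
    C ↦ BA
    D ↦ CA

A->D, B->CA, C->BA, D->CA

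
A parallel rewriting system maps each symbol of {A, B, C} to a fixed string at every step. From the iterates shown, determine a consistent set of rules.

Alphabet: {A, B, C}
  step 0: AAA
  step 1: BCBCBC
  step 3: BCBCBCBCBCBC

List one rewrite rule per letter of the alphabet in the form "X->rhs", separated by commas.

  step 0 ⇒ step 1: AAA ⇒ BC·BC·BC
    A ↦ BC
    B ↦ A  (constrained at step 1)
    C ↦ A  (constrained at step 1)

A->BC, B->A, C->A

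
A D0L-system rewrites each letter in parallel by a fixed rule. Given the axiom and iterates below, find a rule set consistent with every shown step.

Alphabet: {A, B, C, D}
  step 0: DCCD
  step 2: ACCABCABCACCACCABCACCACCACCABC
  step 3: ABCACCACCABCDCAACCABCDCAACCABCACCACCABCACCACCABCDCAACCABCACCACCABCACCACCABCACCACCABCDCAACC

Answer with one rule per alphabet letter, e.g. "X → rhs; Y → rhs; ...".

  step 2 ⇒ step 3: ACCABCABCACCACCABCACCACCACCABC ⇒ ABC·ACC·ACC·ABC·DCA·ACC·ABC·DCA·ACC·ABC·ACC·ACC·ABC·ACC·ACC·ABC·DCA·ACC·ABC·ACC·ACC·ABC·ACC·ACC·ABC·ACC·ACC·ABC·DCA·ACC
    A ↦ ABC
    B ↦ DCA
    C ↦ ACC
    D ↦ CA  (constrained at step 0)

A->ABC, B->DCA, C->ACC, D->CA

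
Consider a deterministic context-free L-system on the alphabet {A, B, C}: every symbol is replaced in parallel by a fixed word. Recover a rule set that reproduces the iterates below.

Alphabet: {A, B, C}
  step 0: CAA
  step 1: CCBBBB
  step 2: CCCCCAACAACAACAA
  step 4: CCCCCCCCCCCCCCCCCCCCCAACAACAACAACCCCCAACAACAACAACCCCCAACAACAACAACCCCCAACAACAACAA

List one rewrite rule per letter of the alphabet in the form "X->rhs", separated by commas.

  step 1 ⇒ step 2: CCBBBB ⇒ CC·CC·CAA·CAA·CAA·CAA
    B ↦ CAA
    C ↦ CC
  step 0 ⇒ step 1: CAA ⇒ CC·BB·BB
    A ↦ BB

A->BB, B->CAA, C->CC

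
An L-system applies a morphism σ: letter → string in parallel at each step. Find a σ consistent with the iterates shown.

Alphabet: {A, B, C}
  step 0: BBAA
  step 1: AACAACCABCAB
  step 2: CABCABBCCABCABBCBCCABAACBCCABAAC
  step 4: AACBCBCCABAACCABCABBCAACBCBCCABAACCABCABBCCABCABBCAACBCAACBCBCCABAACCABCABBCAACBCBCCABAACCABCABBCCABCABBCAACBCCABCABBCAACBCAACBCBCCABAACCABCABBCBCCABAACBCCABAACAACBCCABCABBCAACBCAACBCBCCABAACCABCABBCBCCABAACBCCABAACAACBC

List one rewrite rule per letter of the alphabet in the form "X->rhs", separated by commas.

  step 1 ⇒ step 2: AACAACCABCAB ⇒ CAB·CAB·BC·CAB·CAB·BC·BC·CAB·AAC·BC·CAB·AAC
    A ↦ CAB
    B ↦ AAC
    C ↦ BC

A->CAB, B->AAC, C->BC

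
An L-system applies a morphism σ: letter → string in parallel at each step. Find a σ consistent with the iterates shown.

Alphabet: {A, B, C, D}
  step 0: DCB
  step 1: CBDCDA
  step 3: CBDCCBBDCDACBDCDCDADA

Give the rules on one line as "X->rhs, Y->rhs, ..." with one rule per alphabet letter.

  step 0 ⇒ step 1: DCB ⇒ CB·DC·DA
    B ↦ DA
    C ↦ DC
    D ↦ CB
    A ↦ B  (constrained at step 1)

A->B, B->DA, C->DC, D->CB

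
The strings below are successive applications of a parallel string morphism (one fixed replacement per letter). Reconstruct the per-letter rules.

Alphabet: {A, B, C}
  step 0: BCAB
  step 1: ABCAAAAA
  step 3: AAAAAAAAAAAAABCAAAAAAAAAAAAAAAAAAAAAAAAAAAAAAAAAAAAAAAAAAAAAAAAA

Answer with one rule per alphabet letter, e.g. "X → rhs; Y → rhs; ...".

  step 0 ⇒ step 1: BCAB ⇒ A·BCA·AAA·A
    A ↦ AAA
    B ↦ A
    C ↦ BCA

A->AAA, B->A, C->BCA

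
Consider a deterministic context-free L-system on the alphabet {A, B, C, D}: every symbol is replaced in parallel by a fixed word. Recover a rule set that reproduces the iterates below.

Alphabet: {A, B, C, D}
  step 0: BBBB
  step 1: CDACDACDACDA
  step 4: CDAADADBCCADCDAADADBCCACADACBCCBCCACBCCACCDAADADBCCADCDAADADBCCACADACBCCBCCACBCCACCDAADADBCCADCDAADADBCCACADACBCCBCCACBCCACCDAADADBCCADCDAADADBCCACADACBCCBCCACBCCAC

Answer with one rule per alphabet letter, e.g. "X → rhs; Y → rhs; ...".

A->BCC, B->CDA, C->AD, D->AC

  step 0 ⇒ step 1: BBBB ⇒ CDA·CDA·CDA·CDA
    B ↦ CDA
    A ↦ BCC  (constrained at step 1)
    C ↦ AD  (constrained at step 1)
    D ↦ AC  (constrained at step 1)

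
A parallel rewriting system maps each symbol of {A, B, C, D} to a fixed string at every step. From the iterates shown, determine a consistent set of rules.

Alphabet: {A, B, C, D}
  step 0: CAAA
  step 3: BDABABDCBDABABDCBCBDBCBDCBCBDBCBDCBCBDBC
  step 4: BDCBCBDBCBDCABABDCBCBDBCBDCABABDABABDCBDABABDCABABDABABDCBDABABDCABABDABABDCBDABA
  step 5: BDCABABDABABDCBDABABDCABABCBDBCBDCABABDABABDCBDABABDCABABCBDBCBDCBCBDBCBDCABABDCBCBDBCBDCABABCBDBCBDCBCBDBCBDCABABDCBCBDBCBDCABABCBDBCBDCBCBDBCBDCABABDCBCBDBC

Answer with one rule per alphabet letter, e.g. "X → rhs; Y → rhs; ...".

  step 4 ⇒ step 5: BDCBCBDBCBDCABABDCBCBDBCBDCABABDABABDCBDABABDCABABDABABDCBDABABDCABABDABABDCBDABA ⇒ BD·C·ABA·BD·ABA·BD·C·BD·ABA·BD·C·ABA·BC·BD·BC·BD·C·ABA·BD·ABA·BD·C·BD·ABA·BD·C·ABA·BC·BD·BC·BD·C·BC·BD·BC·BD·C·ABA·BD·C·BC·BD·BC·BD·C·ABA·BC·BD·BC·BD·C·BC·BD·BC·BD·C·ABA·BD·C·BC·BD·BC·BD·C·ABA·BC·BD·BC·BD·C·BC·BD·BC·BD·C·ABA·BD·C·BC·BD·BC
    A ↦ BC
    B ↦ BD
    C ↦ ABA
    D ↦ C

A->BC, B->BD, C->ABA, D->C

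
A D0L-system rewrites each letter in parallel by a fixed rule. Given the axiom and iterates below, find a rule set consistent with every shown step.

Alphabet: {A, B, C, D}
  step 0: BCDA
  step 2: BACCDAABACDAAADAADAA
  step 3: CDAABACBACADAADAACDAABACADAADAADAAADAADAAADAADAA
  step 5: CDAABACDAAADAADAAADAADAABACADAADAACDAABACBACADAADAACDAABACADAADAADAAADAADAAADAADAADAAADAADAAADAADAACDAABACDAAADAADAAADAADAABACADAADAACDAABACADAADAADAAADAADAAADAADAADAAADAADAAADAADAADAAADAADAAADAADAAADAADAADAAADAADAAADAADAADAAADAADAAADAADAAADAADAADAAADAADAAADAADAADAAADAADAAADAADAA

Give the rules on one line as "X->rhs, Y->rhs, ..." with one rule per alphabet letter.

A->DAA, B->C, C->BAC, D->A

  step 2 ⇒ step 3: BACCDAABACDAAADAADAA ⇒ C·DAA·BAC·BAC·A·DAA·DAA·C·DAA·BAC·A·DAA·DAA·DAA·A·DAA·DAA·A·DAA·DAA
    A ↦ DAA
    B ↦ C
    C ↦ BAC
    D ↦ A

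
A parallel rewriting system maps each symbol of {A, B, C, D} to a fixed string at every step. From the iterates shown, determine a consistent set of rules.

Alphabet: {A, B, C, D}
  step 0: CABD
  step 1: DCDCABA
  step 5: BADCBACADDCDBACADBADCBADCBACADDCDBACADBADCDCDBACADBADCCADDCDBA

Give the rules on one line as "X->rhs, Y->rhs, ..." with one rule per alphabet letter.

  step 0 ⇒ step 1: CABD ⇒ DC·D·CA·BA
    A ↦ D
    B ↦ CA
    C ↦ DC
    D ↦ BA

A->D, B->CA, C->DC, D->BA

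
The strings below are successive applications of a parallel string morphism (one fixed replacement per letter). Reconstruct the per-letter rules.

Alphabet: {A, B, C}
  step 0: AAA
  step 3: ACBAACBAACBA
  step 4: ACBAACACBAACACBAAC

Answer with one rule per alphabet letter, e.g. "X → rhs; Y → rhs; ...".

A->AC, B->A, C->B

  step 3 ⇒ step 4: ACBAACBAACBA ⇒ AC·B·A·AC·AC·B·A·AC·AC·B·A·AC
    A ↦ AC
    B ↦ A
    C ↦ B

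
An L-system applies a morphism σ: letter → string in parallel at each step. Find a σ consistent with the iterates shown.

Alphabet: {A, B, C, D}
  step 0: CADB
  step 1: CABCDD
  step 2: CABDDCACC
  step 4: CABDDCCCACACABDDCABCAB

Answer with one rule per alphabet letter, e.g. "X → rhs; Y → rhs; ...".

  step 1 ⇒ step 2: CABCDD ⇒ CA·B·DD·CA·C·C
    A ↦ B
    B ↦ DD
    C ↦ CA
    D ↦ C

A->B, B->DD, C->CA, D->C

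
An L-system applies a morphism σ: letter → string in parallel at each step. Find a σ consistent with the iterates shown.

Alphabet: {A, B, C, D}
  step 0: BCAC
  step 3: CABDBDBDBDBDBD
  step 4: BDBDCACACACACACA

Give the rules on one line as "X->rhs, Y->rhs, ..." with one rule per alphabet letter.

A->BD, B->C, C->BD, D->A

  step 3 ⇒ step 4: CABDBDBDBDBDBD ⇒ BD·BD·C·A·C·A·C·A·C·A·C·A·C·A
    A ↦ BD
    B ↦ C
    C ↦ BD
    D ↦ A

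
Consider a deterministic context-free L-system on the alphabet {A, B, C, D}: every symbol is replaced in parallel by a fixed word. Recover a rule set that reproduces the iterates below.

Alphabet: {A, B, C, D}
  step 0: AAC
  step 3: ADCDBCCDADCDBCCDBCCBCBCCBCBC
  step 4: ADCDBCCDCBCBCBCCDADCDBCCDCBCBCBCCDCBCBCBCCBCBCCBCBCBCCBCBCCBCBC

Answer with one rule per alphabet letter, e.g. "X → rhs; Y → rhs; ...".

  step 3 ⇒ step 4: ADCDBCCDADCDBCCDBCCBCBCCBCBC ⇒ AD·CD·BC·CD·CBC·BC·BC·CD·AD·CD·BC·CD·CBC·BC·BC·CD·CBC·BC·BC·CBC·BC·CBC·BC·BC·CBC·BC·CBC·BC
    A ↦ AD
    B ↦ CBC
    C ↦ BC
    D ↦ CD

A->AD, B->CBC, C->BC, D->CD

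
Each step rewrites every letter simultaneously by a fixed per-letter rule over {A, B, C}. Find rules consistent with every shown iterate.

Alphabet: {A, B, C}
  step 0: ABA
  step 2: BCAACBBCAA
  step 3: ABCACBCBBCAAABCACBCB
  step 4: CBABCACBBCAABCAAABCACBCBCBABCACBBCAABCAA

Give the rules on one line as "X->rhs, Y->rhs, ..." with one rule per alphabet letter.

A->CB, B->A, C->BCA

  step 3 ⇒ step 4: ABCACBCBBCAAABCACBCB ⇒ CB·A·BCA·CB·BCA·A·BCA·A·A·BCA·CB·CB·CB·A·BCA·CB·BCA·A·BCA·A
    A ↦ CB
    B ↦ A
    C ↦ BCA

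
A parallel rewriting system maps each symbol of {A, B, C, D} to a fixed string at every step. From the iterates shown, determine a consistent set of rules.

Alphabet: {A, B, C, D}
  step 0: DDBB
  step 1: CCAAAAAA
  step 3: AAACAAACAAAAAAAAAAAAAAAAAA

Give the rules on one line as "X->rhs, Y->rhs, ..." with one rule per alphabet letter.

A->B, B->AAA, C->BD, D->C

  step 0 ⇒ step 1: DDBB ⇒ C·C·AAA·AAA
    B ↦ AAA
    D ↦ C
    A ↦ B  (constrained at step 1)
    C ↦ BD  (constrained at step 1)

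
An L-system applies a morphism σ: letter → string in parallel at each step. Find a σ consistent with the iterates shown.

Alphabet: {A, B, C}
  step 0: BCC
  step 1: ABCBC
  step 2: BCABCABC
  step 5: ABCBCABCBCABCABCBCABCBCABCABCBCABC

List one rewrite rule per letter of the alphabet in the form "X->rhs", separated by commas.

  step 1 ⇒ step 2: ABCBC ⇒ BC·A·BC·A·BC
    A ↦ BC
    B ↦ A
    C ↦ BC

A->BC, B->A, C->BC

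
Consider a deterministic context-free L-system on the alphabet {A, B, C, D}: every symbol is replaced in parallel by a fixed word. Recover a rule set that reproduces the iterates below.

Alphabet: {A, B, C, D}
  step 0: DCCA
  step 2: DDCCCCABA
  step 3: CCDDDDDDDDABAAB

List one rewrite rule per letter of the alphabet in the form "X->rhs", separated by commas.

A->AB, B->A, C->DD, D->C

  step 2 ⇒ step 3: DDCCCCABA ⇒ C·C·DD·DD·DD·DD·AB·A·AB
    A ↦ AB
    B ↦ A
    C ↦ DD
    D ↦ C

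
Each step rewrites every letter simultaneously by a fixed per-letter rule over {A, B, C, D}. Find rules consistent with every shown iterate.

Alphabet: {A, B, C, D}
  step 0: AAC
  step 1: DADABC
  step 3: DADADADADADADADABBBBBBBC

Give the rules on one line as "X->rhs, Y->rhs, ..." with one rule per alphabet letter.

A->DA, B->BB, C->BC, D->DA

  step 0 ⇒ step 1: AAC ⇒ DA·DA·BC
    A ↦ DA
    C ↦ BC
    B ↦ BB  (constrained at step 1)
    D ↦ DA  (constrained at step 1)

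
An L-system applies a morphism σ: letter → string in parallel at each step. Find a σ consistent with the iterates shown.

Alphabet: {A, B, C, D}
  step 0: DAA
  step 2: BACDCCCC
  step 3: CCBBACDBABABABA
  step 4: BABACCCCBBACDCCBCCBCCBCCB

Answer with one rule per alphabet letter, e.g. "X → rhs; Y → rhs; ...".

  step 3 ⇒ step 4: CCBBACDBABABABA ⇒ BA·BA·CC·CC·B·BA·CD·CC·B·CC·B·CC·B·CC·B
    A ↦ B
    B ↦ CC
    C ↦ BA
    D ↦ CD

A->B, B->CC, C->BA, D->CD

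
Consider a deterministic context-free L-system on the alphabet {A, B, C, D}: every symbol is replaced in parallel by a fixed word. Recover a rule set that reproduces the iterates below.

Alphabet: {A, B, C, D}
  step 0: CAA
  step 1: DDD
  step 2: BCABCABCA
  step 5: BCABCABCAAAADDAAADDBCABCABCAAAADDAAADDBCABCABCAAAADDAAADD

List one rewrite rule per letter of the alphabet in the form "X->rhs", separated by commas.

  step 1 ⇒ step 2: DDD ⇒ BCA·BCA·BCA
    D ↦ BCA
  step 0 ⇒ step 1: CAA ⇒ D·D·D
    A ↦ D
    B ↦ AAA  (constrained at step 2)
  step 0 ⇒ step 1: CAA ⇒ D·D·D
    C ↦ D

A->D, B->AAA, C->D, D->BCA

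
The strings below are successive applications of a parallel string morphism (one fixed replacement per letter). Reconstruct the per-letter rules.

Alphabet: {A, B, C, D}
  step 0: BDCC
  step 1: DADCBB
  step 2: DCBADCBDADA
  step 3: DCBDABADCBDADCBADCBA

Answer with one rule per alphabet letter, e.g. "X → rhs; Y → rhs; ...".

A->BA, B->DA, C->B, D->DC

  step 2 ⇒ step 3: DCBADCBDADA ⇒ DC·B·DA·BA·DC·B·DA·DC·BA·DC·BA
    A ↦ BA
    B ↦ DA
    C ↦ B
    D ↦ DC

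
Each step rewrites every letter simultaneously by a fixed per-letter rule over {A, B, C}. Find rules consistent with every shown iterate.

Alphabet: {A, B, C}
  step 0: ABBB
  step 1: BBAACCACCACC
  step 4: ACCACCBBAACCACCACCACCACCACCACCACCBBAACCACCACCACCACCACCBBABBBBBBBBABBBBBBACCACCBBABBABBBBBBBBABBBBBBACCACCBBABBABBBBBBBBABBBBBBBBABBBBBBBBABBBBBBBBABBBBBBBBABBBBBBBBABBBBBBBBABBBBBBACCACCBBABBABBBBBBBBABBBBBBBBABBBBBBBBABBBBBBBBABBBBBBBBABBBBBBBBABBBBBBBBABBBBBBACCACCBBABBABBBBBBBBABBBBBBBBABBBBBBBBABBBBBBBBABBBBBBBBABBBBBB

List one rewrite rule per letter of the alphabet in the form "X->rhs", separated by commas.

  step 0 ⇒ step 1: ABBB ⇒ BBA·ACC·ACC·ACC
    A ↦ BBA
    B ↦ ACC
    C ↦ BBB  (constrained at step 1)

A->BBA, B->ACC, C->BBB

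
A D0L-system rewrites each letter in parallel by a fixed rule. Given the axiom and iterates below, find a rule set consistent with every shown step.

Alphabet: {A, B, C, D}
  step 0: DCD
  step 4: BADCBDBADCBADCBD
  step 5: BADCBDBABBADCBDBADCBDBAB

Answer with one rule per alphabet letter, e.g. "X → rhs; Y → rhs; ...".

  step 4 ⇒ step 5: BADCBDBADCBADCBD ⇒ BA·DC·B·D·BA·B·BA·DC·B·D·BA·DC·B·D·BA·B
    A ↦ DC
    B ↦ BA
    C ↦ D
    D ↦ B

A->DC, B->BA, C->D, D->B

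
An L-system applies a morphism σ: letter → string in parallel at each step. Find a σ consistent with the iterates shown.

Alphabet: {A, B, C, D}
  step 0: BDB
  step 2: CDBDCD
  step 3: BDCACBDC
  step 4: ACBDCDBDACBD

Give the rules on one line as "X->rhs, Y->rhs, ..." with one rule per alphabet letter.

  step 3 ⇒ step 4: BDCACBDC ⇒ A·C·BD·CD·BD·A·C·BD
    A ↦ CD
    B ↦ A
    C ↦ BD
    D ↦ C

A->CD, B->A, C->BD, D->C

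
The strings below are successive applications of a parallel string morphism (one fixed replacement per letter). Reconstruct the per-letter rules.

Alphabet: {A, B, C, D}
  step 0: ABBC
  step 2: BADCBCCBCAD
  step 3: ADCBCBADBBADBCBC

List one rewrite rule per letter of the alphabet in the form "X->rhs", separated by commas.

A->CB, B->AD, C->B, D->C

  step 2 ⇒ step 3: BADCBCCBCAD ⇒ AD·CB·C·B·AD·B·B·AD·B·CB·C
    A ↦ CB
    B ↦ AD
    C ↦ B
    D ↦ C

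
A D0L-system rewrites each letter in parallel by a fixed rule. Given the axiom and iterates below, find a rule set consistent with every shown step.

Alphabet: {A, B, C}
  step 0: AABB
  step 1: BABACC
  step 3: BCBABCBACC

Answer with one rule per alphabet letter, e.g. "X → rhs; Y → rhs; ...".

  step 0 ⇒ step 1: AABB ⇒ BA·BA·C·C
    A ↦ BA
    B ↦ C
    C ↦ B  (constrained at step 1)

A->BA, B->C, C->B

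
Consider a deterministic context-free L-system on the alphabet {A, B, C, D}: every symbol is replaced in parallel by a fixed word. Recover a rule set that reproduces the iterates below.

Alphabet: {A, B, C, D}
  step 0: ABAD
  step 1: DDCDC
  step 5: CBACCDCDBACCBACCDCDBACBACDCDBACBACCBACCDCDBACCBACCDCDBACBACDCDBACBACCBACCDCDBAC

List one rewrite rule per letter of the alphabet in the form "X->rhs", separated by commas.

  step 0 ⇒ step 1: ABAD ⇒ D·DC·D·C
    A ↦ D
    B ↦ DC
    D ↦ C
    C ↦ BAC  (constrained at step 1)

A->D, B->DC, C->BAC, D->C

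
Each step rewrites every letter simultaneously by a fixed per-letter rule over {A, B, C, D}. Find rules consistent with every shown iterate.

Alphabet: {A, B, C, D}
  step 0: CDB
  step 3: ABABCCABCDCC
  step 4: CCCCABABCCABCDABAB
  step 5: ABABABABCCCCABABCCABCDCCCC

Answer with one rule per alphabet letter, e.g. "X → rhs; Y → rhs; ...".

A->C, B->C, C->AB, D->CD

  step 4 ⇒ step 5: CCCCABABCCABCDABAB ⇒ AB·AB·AB·AB·C·C·C·C·AB·AB·C·C·AB·CD·C·C·C·C
    A ↦ C
    B ↦ C
    C ↦ AB
    D ↦ CD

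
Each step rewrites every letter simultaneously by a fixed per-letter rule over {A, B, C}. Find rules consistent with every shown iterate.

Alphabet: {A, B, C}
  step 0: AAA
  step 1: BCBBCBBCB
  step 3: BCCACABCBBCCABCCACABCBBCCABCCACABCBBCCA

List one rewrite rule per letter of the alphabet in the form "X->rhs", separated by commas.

A->BCB, B->BC, C->CA

  step 0 ⇒ step 1: AAA ⇒ BCB·BCB·BCB
    A ↦ BCB
    B ↦ BC  (constrained at step 1)
    C ↦ CA  (constrained at step 1)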